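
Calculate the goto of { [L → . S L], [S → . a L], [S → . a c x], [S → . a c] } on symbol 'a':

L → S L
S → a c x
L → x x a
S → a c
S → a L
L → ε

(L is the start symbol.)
GOTO(I, 'a') = CLOSURE({ [A → αX.β] : [A → α.Xβ] ∈ I, X = 'a' })

Items with dot before 'a', with the dot advanced:
  [S → . a L] → [S → a . L]
  [S → . a c] → [S → a . c]
  [S → . a c x] → [S → a . c x]
Closure of the advanced items:
  [S → a . L] has the dot before L: add [L → . S L], [L → . x x a], [L → .]
  [L → . S L] has the dot before S: add [S → . a c x], [S → . a c], [S → . a L]

GOTO = { [L → . S L], [L → . x x a], [L → .], [S → . a L], [S → . a c x], [S → . a c], [S → a . L], [S → a . c x], [S → a . c] }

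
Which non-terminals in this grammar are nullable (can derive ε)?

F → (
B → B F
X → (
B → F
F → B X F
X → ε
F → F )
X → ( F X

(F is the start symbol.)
A non-terminal is nullable if it can derive ε (the empty string): either it has an ε-production, or it has a production whose right-hand side consists entirely of nullable non-terminals.

ε-productions: X → ε
So X is immediately nullable.
No further non-terminal can be added: every production for the remaining non-terminals contains a terminal or a non-nullable non-terminal.
Nullable = { 'X' }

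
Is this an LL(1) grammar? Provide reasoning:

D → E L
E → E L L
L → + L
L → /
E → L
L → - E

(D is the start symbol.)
A grammar is LL(1) if for each non-terminal N with multiple productions, the predict sets of those productions are pairwise disjoint, where PREDICT(N → α) = (FIRST(α) \ {ε}) ∪ (FOLLOW(N) if α ⇒* ε).

Relevant sets:
  FIRST(E) = { '+', '-', '/' }
  FIRST(L) = { '+', '-', '/' }

For E:
  PREDICT(E → E L L) = { '+', '-', '/' }
  PREDICT(E → L) = { '+', '-', '/' }
For L:
  PREDICT(L → '+' L) = { '+' }
  PREDICT(L → '/') = { '/' }
  PREDICT(L → '-' E) = { '-' }
D has a single production, so nothing to check there.

Conflict found: Predict set conflict for E: { '+', '-', '/' }
The grammar is NOT LL(1).

Answer: No. Predict set conflict for E: { '+', '-', '/' }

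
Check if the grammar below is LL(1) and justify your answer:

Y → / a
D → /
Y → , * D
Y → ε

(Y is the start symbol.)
Yes, the grammar is LL(1).

Relevant sets:
  FOLLOW(Y) = { $ }

For Y:
  PREDICT(Y → '/' a) = { '/' }
  PREDICT(Y → ',' '*' D) = { ',' }
  PREDICT(Y → ε) = { $ }
D has a single production, so nothing to check there.

All predict sets are disjoint. The grammar IS LL(1).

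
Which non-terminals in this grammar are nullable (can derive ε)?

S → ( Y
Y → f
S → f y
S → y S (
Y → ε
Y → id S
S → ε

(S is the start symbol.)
{ 'S', 'Y' }

A non-terminal is nullable if it can derive ε (the empty string): either it has an ε-production, or it has a production whose right-hand side consists entirely of nullable non-terminals.

ε-productions: Y → ε, S → ε
So Y, S are immediately nullable.
Every non-terminal is now nullable.
Nullable = { 'S', 'Y' }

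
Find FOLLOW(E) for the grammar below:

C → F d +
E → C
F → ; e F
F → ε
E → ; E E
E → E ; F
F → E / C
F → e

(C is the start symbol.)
{ '/', ';', 'd', 'e' }

In E → ; E E: E is followed by E, add FIRST(E) \ {ε} = { ';', 'd', 'e' }
In E → ; E E: E is at the end; this adds FOLLOW(E) to itself — nothing new
In E → E ; F: E is followed by ';' F, add FIRST(';' F) \ {ε} = { ';' }
In F → E / C: E is followed by '/' C, add FIRST('/' C) \ {ε} = { '/' }

Taking the union: FOLLOW(E) = { '/', ';', 'd', 'e' }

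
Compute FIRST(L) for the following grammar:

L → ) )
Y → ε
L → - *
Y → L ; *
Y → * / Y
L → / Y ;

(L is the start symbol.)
To compute FIRST(L), examine every production with L on the left-hand side, reading each right-hand side left to right until a non-nullable symbol is reached.

From L → ) ):
  - ')' is a terminal: add ')' and stop
From L → - *:
  - '-' is a terminal: add '-' and stop
From L → / Y ;:
  - '/' is a terminal: add '/' and stop

Collecting: FIRST(L) = { ')', '-', '/' }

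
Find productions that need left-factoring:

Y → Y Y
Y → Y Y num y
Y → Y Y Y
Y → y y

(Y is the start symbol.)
Left-factoring is needed when two productions for the same non-terminal
share a common prefix on the right-hand side.

Productions for Y:
  Y → Y Y
  Y → Y Y num y
  Y → Y Y Y
  Y → y y

Found common prefix 'Y Y' in productions for Y

Answer: Yes, Y has productions with common prefix 'Y Y'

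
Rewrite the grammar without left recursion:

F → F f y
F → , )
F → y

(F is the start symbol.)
F → , ) F'
F → y F'
F' → f y F'
F' → ε

F is directly left-recursive. The standard transformation for
  A → A α₁ | ... | A α_m | β₁ | ... | β_n
is
  A  → β₁ A' | ... | β_n A'
  A' → α₁ A' | ... | α_m A' | ε

F → , ) becomes F → , ) F'
F → y becomes F → y F'
F → F f y becomes F' → f y F'
Add F' → ε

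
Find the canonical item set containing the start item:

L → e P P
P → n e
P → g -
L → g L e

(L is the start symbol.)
First, augment the grammar with L' → L
I₀ = CLOSURE({ [L' → . L] }):
  [L' → . L] has the dot before L: add [L → . e P P], [L → . g L e]
No further items can be added.

I₀ = { [L → . e P P], [L → . g L e], [L' → . L] }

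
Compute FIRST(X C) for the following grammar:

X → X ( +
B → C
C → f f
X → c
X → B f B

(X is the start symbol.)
FIRST sets of the non-terminals involved (from the grammar, by fixed-point iteration):
  FIRST(X) = { 'c', 'f' }

To compute FIRST(X C), process the symbols left to right:
Symbol X is a non-terminal. Add FIRST(X) \ {ε} = { 'c', 'f' }
X is not nullable (ε ∉ FIRST(X)), so stop here.
FIRST(X C) = { 'c', 'f' }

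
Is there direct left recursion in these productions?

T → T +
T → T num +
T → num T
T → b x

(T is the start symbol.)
Yes, T is left-recursive

T → T +: LEFT RECURSIVE (starts with T)
T → T num +: LEFT RECURSIVE (starts with T)
T → num T: starts with num
T → b x: starts with b

The grammar has direct left recursion on: T.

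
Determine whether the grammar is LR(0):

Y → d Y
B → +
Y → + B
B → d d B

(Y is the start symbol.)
Yes, the grammar is LR(0)

Augment with Y' → Y and build the canonical LR(0) collection (I0 = CLOSURE({[Y' → . Y]}), then GOTO on every symbol after a dot until no new states appear). It has 10 states:
  I0: { [Y → . + B], [Y → . d Y], [Y' → . Y] }  — shift
  I1: { [B → . +], [B → . d d B], [Y → + . B] }  — shift
  I2: { [Y' → Y .] }  — accept
  I3: { [Y → . + B], [Y → . d Y], [Y → d . Y] }  — shift
  I4: { [Y → d Y .] }  — reduce
  I5: { [B → + .] }  — reduce
  I6: { [Y → + B .] }  — reduce
  I7: { [B → d . d B] }  — shift
  I8: { [B → . +], [B → . d d B], [B → d d . B] }  — shift
  I9: { [B → d d B .] }  — reduce

Every state is either a pure shift/goto state or contains exactly one complete item and nothing to shift — no conflicts. The grammar is LR(0).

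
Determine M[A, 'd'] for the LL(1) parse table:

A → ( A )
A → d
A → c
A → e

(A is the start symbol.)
To find M[A, 'd'], we find productions for A where 'd' is in the predict set (PREDICT(N → α) = (FIRST(α) \ {ε}) ∪ (FOLLOW(N) if α ⇒* ε)).

A → ( A ): PREDICT = { '(' }
A → d: PREDICT = { 'd' }
  'd' is in predict set, so this production goes in M[A, 'd']
A → c: PREDICT = { 'c' }
A → e: PREDICT = { 'e' }

M[A, 'd'] = A → d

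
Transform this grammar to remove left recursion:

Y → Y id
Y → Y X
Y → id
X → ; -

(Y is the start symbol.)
Y → id Y'
Y' → id Y'
Y' → X Y'
Y' → ε
X → ; -

Y is directly left-recursive. The standard transformation for
  A → A α₁ | ... | A α_m | β₁ | ... | β_n
is
  A  → β₁ A' | ... | β_n A'
  A' → α₁ A' | ... | α_m A' | ε

Y → id becomes Y → id Y'
Y → Y id becomes Y' → id Y'
Y → Y X becomes Y' → X Y'
Add Y' → ε

Productions for other non-terminals are unchanged:
  X → ; -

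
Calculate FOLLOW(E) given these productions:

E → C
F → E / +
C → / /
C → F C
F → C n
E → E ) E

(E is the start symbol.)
{ $, ')', '/' }

To compute FOLLOW(E), find every occurrence of E on a right-hand side N → α E β: add FIRST(β) \ {ε}, and if β is empty or nullable also add FOLLOW(N). Iterate to a fixed point.

E is the start symbol, so $ ∈ FOLLOW(E).
In F → E / +: E is followed by '/' '+', add FIRST('/' '+') \ {ε} = { '/' }
In E → E ) E: E is followed by ')' E, add FIRST(')' E) \ {ε} = { ')' }
In E → E ) E: E is at the end; this adds FOLLOW(E) to itself — nothing new

Taking the union: FOLLOW(E) = { $, ')', '/' }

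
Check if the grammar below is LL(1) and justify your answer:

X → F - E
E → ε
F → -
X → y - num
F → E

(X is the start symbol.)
Relevant sets:
  FIRST(F) = { '-', ε }
  FIRST(E) = { ε }
  FOLLOW(F) = { '-' }

For X:
  PREDICT(X → F '-' E) = { '-' }
  PREDICT(X → y '-' num) = { 'y' }
For F:
  PREDICT(F → '-') = { '-' }
  PREDICT(F → E) = { '-' }
E has a single production, so nothing to check there.

Conflict found: Predict set conflict for F: { '-' }
The grammar is NOT LL(1).

Answer: No. Predict set conflict for F: { '-' }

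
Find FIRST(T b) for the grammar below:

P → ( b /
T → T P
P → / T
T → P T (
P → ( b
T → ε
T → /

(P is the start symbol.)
{ '(', '/', 'b' }

FIRST sets of the non-terminals involved (from the grammar, by fixed-point iteration):
  FIRST(T) = { '(', '/', ε }

To compute FIRST(T b), process the symbols left to right:
Symbol T is a non-terminal. Add FIRST(T) \ {ε} = { '(', '/' }
T is nullable (ε ∈ FIRST(T)), continue to the next symbol.
Symbol b is a terminal. Add 'b' and stop.
FIRST(T b) = { '(', '/', 'b' }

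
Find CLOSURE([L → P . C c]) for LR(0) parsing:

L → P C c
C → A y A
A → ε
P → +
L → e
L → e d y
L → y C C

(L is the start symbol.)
{ [A → .], [C → . A y A], [L → P . C c] }

To compute CLOSURE, for each item [A → α.Bβ] where B is a non-terminal, add [B → .γ] for all productions B → γ; repeat for the newly added items until nothing changes.

Start with: [L → P . C c]
  [L → P . C c] has the dot before C: add [C → . A y A]
  [C → . A y A] has the dot before A: add [A → .]
No further items can be added.

CLOSURE = { [A → .], [C → . A y A], [L → P . C c] }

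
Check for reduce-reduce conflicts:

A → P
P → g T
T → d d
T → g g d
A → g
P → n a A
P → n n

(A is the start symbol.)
No reduce-reduce conflicts

Augment with A' → A and build the canonical LR(0) collection (I0 = CLOSURE({[A' → . A]}), then GOTO on every symbol after a dot until no new states appear). It has 14 states:
  I0: { [A → . P], [A → . g], [A' → . A], [P → . g T], [P → . n a A], [P → . n n] }  — shift
  I1: { [A' → A .] }  — accept
  I2: { [A → P .] }  — reduce
  I3: { [A → g .], [P → g . T], [T → . d d], [T → . g g d] }  — shift, reduce
  I4: { [P → n . a A], [P → n . n] }  — shift
  I5: { [A → . P], [A → . g], [P → . g T], [P → . n a A], [P → . n n], [P → n a . A] }  — shift
  I6: { [P → n n .] }  — reduce
  I7: { [P → n a A .] }  — reduce
  I8: { [P → g T .] }  — reduce
  I9: { [T → d . d] }  — shift
  I10: { [T → g . g d] }  — shift
  I11: { [T → g g . d] }  — shift
  I12: { [T → g g d .] }  — reduce
  I13: { [T → d d .] }  — reduce

No state contains more than one complete item.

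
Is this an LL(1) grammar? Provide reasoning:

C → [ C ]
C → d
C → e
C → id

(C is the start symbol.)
Yes, the grammar is LL(1).

For C:
  PREDICT(C → '[' C ']') = { '[' }
  PREDICT(C → d) = { 'd' }
  PREDICT(C → e) = { 'e' }
  PREDICT(C → id) = { 'id' }

All predict sets are disjoint. The grammar IS LL(1).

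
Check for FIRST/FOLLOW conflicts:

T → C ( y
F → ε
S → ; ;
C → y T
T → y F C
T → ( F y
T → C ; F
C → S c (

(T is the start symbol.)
No FIRST/FOLLOW conflicts.

Nullable non-terminals: F.
F has a nullable alternative but only one production, so nothing to check.

C, S, T have no nullable alternative, so no FIRST/FOLLOW check is needed there.

No FIRST/FOLLOW conflicts found.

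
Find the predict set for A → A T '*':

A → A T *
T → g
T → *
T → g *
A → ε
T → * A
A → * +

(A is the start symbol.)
{ '*', 'g' }

PREDICT(A → A T '*') = (FIRST(RHS) \ {ε}) ∪ (FOLLOW(A) if ε ∈ FIRST(RHS), i.e. RHS ⇒* ε)
FIRST(A) = { '*', 'g', ε }
FIRST(T) = { '*', 'g' }
FIRST(A T '*') = { '*', 'g' }
ε ∉ FIRST(A T '*'), so FOLLOW(A) is not added.
PREDICT(A → A T '*') = { '*', 'g' }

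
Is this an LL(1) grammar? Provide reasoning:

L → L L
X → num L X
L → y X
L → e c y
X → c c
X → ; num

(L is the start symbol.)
No. Predict set conflict for L: { 'y' }

Relevant sets:
  FIRST(L) = { 'e', 'y' }

For L:
  PREDICT(L → L L) = { 'e', 'y' }
  PREDICT(L → y X) = { 'y' }
  PREDICT(L → e c y) = { 'e' }
For X:
  PREDICT(X → num L X) = { 'num' }
  PREDICT(X → c c) = { 'c' }
  PREDICT(X → ';' num) = { ';' }

Conflict found: Predict set conflict for L: { 'y' }
The grammar is NOT LL(1).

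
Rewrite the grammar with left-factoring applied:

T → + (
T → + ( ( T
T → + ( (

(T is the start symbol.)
T → + ( T'
T' → ε
T' → ( T''
T'' → T
T'' → ε

Left-factoring transforms A → αβ₁ | αβ₂ into A → αA' and A' → β₁ | β₂
(α is the longest common prefix among the alternatives). Repeat until
no nonterminal has two alternatives with a common prefix.

Round 1: T has alternatives sharing prefix '+ ('. Introduce T': T → + ( T'
  Add: T' → ε
  Add: T' → ( T
  Add: T' → (

Round 2: T' has alternatives sharing prefix '('. Introduce T'': T' → ( T''
  Add: T'' → T
  Add: T'' → ε

No remaining common prefixes — done.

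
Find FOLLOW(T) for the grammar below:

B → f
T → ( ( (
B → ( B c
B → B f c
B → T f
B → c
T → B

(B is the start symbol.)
To compute FOLLOW(T), find every occurrence of T on a right-hand side N → α T β: add FIRST(β) \ {ε}, and if β is empty or nullable also add FOLLOW(N). Iterate to a fixed point.

In B → T f: T is followed by f, add FIRST(f) \ {ε} = { 'f' }

Taking the union: FOLLOW(T) = { 'f' }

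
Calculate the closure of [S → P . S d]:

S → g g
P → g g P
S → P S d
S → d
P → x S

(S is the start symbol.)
To compute CLOSURE, for each item [A → α.Bβ] where B is a non-terminal, add [B → .γ] for all productions B → γ; repeat for the newly added items until nothing changes.

Start with: [S → P . S d]
  [S → P . S d] has the dot before S: add [S → . g g], [S → . P S d], [S → . d]
  [S → . P S d] has the dot before P: add [P → . g g P], [P → . x S]
No further items can be added.

CLOSURE = { [P → . g g P], [P → . x S], [S → . P S d], [S → . d], [S → . g g], [S → P . S d] }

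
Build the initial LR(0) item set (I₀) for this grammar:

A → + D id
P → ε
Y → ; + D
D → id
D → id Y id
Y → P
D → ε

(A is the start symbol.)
First, augment the grammar with A' → A
I₀ = CLOSURE({ [A' → . A] }):
  [A' → . A] has the dot before A: add [A → . + D id]
No further items can be added.

I₀ = { [A → . + D id], [A' → . A] }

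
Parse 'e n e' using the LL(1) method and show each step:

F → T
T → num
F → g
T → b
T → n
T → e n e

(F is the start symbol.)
Stack is shown with the top on the left.

Stack    Input    Action
------------------------
F $      e n e $  output F → T
T $      e n e $  output T → e n e
e n e $  e n e $  match 'e'
n e $    n e $    match 'n'
e $      e $      match 'e'
$        $        accept

The string is accepted.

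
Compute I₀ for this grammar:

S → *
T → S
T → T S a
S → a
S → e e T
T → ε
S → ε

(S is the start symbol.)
{ [S → . *], [S → . a], [S → . e e T], [S → .], [S' → . S] }

First, augment the grammar with S' → S
I₀ = CLOSURE({ [S' → . S] }):
  [S' → . S] has the dot before S: add [S → . *], [S → . a], [S → . e e T], [S → .]
No further items can be added.

I₀ = { [S → . *], [S → . a], [S → . e e T], [S → .], [S' → . S] }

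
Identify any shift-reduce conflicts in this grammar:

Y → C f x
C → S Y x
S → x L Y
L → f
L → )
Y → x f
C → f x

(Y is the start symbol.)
Augment with Y' → Y and build the canonical LR(0) collection (I0 = CLOSURE({[Y' → . Y]}), then GOTO on every symbol after a dot until no new states appear). It has 15 states:
  I0: { [C → . S Y x], [C → . f x], [S → . x L Y], [Y → . C f x], [Y → . x f], [Y' → . Y] }  — shift
  I1: { [Y → C . f x] }  — shift
  I2: { [C → . S Y x], [C → . f x], [C → S . Y x], [S → . x L Y], [Y → . C f x], [Y → . x f] }  — shift
  I3: { [Y' → Y .] }  — accept
  I4: { [C → f . x] }  — shift
  I5: { [L → . )], [L → . f], [S → x . L Y], [Y → x . f] }  — shift
  I6: { [L → ) .] }  — reduce
  I7: { [C → . S Y x], [C → . f x], [S → . x L Y], [S → x L . Y], [Y → . C f x], [Y → . x f] }  — shift
  I8: { [L → f .], [Y → x f .] }  — 2 reduces
  I9: { [S → x L Y .] }  — reduce
  I10: { [C → f x .] }  — reduce
  I11: { [C → S Y . x] }  — shift
  I12: { [C → S Y x .] }  — reduce
  I13: { [Y → C f . x] }  — shift
  I14: { [Y → C f x .] }  — reduce

No state contains both a complete item and a shift item.

Answer: No shift-reduce conflicts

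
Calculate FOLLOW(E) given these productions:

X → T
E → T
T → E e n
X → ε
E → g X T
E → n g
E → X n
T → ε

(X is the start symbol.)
{ 'e' }

To compute FOLLOW(E), find every occurrence of E on a right-hand side N → α E β: add FIRST(β) \ {ε}, and if β is empty or nullable also add FOLLOW(N). Iterate to a fixed point.

In T → E e n: E is followed by e n, add FIRST(e n) \ {ε} = { 'e' }

Taking the union: FOLLOW(E) = { 'e' }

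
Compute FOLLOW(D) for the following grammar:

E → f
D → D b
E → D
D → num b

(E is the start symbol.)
{ $, 'b' }

To compute FOLLOW(D), find every occurrence of D on a right-hand side N → α D β: add FIRST(β) \ {ε}, and if β is empty or nullable also add FOLLOW(N). Iterate to a fixed point.

In D → D b: D is followed by b, add FIRST(b) \ {ε} = { 'b' }
In E → D: D is at the end, add FOLLOW(E)

The FOLLOW sets referred to above (computed the same way, to a fixed point):
  FOLLOW(E) = { $ }

Taking the union: FOLLOW(D) = { $, 'b' }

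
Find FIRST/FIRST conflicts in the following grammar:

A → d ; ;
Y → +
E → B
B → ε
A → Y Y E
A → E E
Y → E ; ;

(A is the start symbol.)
FIRST sets of the non-terminals at (or reachable through a nullable prefix from) the front of some alternative:
  FIRST(Y) = { '+', ';' }
  FIRST(E) = { ε }

Productions for A:
  A → d ; ;: FIRST = { 'd' }
  A → Y Y E: FIRST = { '+', ';' }
  A → E E: FIRST = { ε }
Productions for Y:
  Y → +: FIRST = { '+' }
  Y → E ; ;: FIRST = { ';' }
E, B have only one production, so no FIRST/FIRST conflict is possible there.

All alternatives of each non-terminal have pairwise disjoint FIRST sets.

Answer: No FIRST/FIRST conflicts.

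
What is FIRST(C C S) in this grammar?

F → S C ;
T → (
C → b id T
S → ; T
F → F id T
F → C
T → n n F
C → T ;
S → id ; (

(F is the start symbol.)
{ '(', 'b', 'n' }

FIRST sets of the non-terminals involved (from the grammar, by fixed-point iteration):
  FIRST(C) = { '(', 'b', 'n' }

To compute FIRST(C C S), process the symbols left to right:
Symbol C is a non-terminal. Add FIRST(C) \ {ε} = { '(', 'b', 'n' }
C is not nullable (ε ∉ FIRST(C)), so stop here.
FIRST(C C S) = { '(', 'b', 'n' }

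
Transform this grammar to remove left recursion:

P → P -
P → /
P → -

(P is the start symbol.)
P → / P'
P → - P'
P' → - P'
P' → ε

P is directly left-recursive. The standard transformation for
  A → A α₁ | ... | A α_m | β₁ | ... | β_n
is
  A  → β₁ A' | ... | β_n A'
  A' → α₁ A' | ... | α_m A' | ε

P → / becomes P → / P'
P → - becomes P → - P'
P → P - becomes P' → - P'
Add P' → ε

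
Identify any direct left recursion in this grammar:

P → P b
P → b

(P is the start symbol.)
Direct left recursion occurs when N → N α for some non-terminal N (the right-hand side begins with the left-hand side itself).

P → P b: LEFT RECURSIVE (starts with P)
P → b: starts with b

The grammar has direct left recursion on: P.

Answer: Yes, P is left-recursive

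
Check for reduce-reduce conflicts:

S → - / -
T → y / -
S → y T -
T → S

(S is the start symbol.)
A reduce-reduce conflict occurs when an LR(0) state has two complete items [A → α .] and [B → β .] — both call for a reduction, and with no lookahead the parser cannot choose between them.

Augment with S' → S and build the canonical LR(0) collection (I0 = CLOSURE({[S' → . S]}), then GOTO on every symbol after a dot until no new states appear). It has 12 states:
  I0: { [S → . - / -], [S → . y T -], [S' → . S] }  — shift
  I1: { [S → - . / -] }  — shift
  I2: { [S' → S .] }  — accept
  I3: { [S → . - / -], [S → . y T -], [S → y . T -], [T → . S], [T → . y / -] }  — shift
  I4: { [T → S .] }  — reduce
  I5: { [S → y T . -] }  — shift
  I6: { [S → . - / -], [S → . y T -], [S → y . T -], [T → . S], [T → . y / -], [T → y . / -] }  — shift
  I7: { [T → y / . -] }  — shift
  I8: { [T → y / - .] }  — reduce
  I9: { [S → y T - .] }  — reduce
  I10: { [S → - / . -] }  — shift
  I11: { [S → - / - .] }  — reduce

No state contains more than one complete item.

Answer: No reduce-reduce conflicts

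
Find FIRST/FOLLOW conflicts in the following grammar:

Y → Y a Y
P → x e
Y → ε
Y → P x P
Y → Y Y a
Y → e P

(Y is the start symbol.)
A FIRST/FOLLOW conflict occurs when a non-terminal N has a nullable alternative N → β (β ⇒* ε) and another alternative N → α with FIRST(α) ∩ FOLLOW(N) ≠ ∅: on such a lookahead the parser cannot decide between expanding α and letting N vanish via β.

Nullable non-terminals: Y.
FIRST sets used below: FIRST(Y) = { 'a', 'e', 'x', ε }, FIRST(P) = { 'x' }

Y: nullable alternative(s) Y → ε; FOLLOW(Y) = { $, 'a', 'e', 'x' }
  Y → Y a Y: FIRST \ {ε} = { 'a', 'e', 'x' } — overlaps FOLLOW(Y) on { 'a', 'e', 'x' }: CONFLICT
  Y → ε: FIRST \ {ε} = { } — this is the only nullable alternative, skip
  Y → P x P: FIRST \ {ε} = { 'x' } — overlaps FOLLOW(Y) on { 'x' }: CONFLICT
  Y → Y Y a: FIRST \ {ε} = { 'a', 'e', 'x' } — overlaps FOLLOW(Y) on { 'a', 'e', 'x' }: CONFLICT
  Y → e P: FIRST \ {ε} = { 'e' } — overlaps FOLLOW(Y) on { 'e' }: CONFLICT

P has no nullable alternative, so no FIRST/FOLLOW check is needed there.

So the grammar has 4 FIRST/FOLLOW conflicts (marked CONFLICT above).

Answer: Yes. Y → Y a Y with FOLLOW(Y) on { 'a', 'e', 'x' }; Y → P x P with FOLLOW(Y) on { 'x' }; Y → Y Y a with FOLLOW(Y) on { 'a', 'e', 'x' }; Y → e P with FOLLOW(Y) on { 'e' }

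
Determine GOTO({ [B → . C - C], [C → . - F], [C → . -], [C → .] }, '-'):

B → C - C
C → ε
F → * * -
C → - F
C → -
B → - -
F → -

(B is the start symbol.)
GOTO(I, '-') = CLOSURE({ [A → αX.β] : [A → α.Xβ] ∈ I, X = '-' })

Items with dot before '-', with the dot advanced:
  [C → . -] → [C → - .]
  [C → . - F] → [C → - . F]
Closure of the advanced items:
  [C → - . F] has the dot before F: add [F → . * * -], [F → . -]

GOTO = { [C → - . F], [C → - .], [F → . * * -], [F → . -] }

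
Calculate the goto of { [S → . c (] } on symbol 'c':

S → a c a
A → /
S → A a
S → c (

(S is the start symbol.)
GOTO(I, 'c') = CLOSURE({ [A → αX.β] : [A → α.Xβ] ∈ I, X = 'c' })

Items with dot before 'c', with the dot advanced:
  [S → . c (] → [S → c . (]
Closure adds nothing (no advanced item has the dot before a non-terminal).

GOTO = { [S → c . (] }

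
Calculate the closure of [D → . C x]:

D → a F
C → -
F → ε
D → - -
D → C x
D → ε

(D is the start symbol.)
{ [C → . -], [D → . C x] }

To compute CLOSURE, for each item [A → α.Bβ] where B is a non-terminal, add [B → .γ] for all productions B → γ; repeat for the newly added items until nothing changes.

Start with: [D → . C x]
  [D → . C x] has the dot before C: add [C → . -]
No further items can be added.

CLOSURE = { [C → . -], [D → . C x] }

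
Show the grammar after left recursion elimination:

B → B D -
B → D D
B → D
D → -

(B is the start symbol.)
B is directly left-recursive. The standard transformation for
  A → A α₁ | ... | A α_m | β₁ | ... | β_n
is
  A  → β₁ A' | ... | β_n A'
  A' → α₁ A' | ... | α_m A' | ε

B → D D becomes B → D D B'
B → D becomes B → D B'
B → B D - becomes B' → D - B'
Add B' → ε

Productions for other non-terminals are unchanged:
  D → -

Resulting grammar:
B → D D B'
B → D B'
B' → D - B'
B' → ε
D → -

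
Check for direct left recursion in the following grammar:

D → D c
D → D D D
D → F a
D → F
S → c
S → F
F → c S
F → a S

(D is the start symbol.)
Yes, D is left-recursive

Direct left recursion occurs when N → N α for some non-terminal N (the right-hand side begins with the left-hand side itself).

D → D c: LEFT RECURSIVE (starts with D)
D → D D D: LEFT RECURSIVE (starts with D)
D → F a: starts with F
D → F: starts with F
S → c: starts with c
S → F: starts with F
F → c S: starts with c
F → a S: starts with a

The grammar has direct left recursion on: D.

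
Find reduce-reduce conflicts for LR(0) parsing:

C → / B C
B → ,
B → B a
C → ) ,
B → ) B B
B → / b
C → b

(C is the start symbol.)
A reduce-reduce conflict occurs when an LR(0) state has two complete items [A → α .] and [B → β .] — both call for a reduction, and with no lookahead the parser cannot choose between them.

Augment with C' → C and build the canonical LR(0) collection (I0 = CLOSURE({[C' → . C]}), then GOTO on every symbol after a dot until no new states appear). It has 15 states:
  I0: { [C → . ) ,], [C → . / B C], [C → . b], [C' → . C] }  — shift
  I1: { [C → ) . ,] }  — shift
  I2: { [B → . ) B B], [B → . ,], [B → . / b], [B → . B a], [C → / . B C] }  — shift
  I3: { [C' → C .] }  — accept
  I4: { [C → b .] }  — reduce
  I5: { [B → ) . B B], [B → . ) B B], [B → . ,], [B → . / b], [B → . B a] }  — shift
  I6: { [B → , .] }  — reduce
  I7: { [B → / . b] }  — shift
  I8: { [B → B . a], [C → . ) ,], [C → . / B C], [C → . b], [C → / B . C] }  — shift
  I9: { [C → / B C .] }  — reduce
  I10: { [B → B a .] }  — reduce
  I11: { [B → / b .] }  — reduce
  I12: { [B → ) B . B], [B → . ) B B], [B → . ,], [B → . / b], [B → . B a], [B → B . a] }  — shift
  I13: { [B → ) B B .], [B → B . a] }  — shift, reduce
  I14: { [C → ) , .] }  — reduce

No state contains more than one complete item.

Answer: No reduce-reduce conflicts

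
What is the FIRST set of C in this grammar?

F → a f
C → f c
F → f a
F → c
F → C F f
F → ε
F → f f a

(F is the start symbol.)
From C → f c:
  - f is a terminal: add 'f' and stop

Collecting: FIRST(C) = { 'f' }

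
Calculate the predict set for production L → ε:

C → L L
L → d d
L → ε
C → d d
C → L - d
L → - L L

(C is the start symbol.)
{ $, '-', 'd' }

PREDICT(L → ε) = (FIRST(RHS) \ {ε}) ∪ (FOLLOW(L) if ε ∈ FIRST(RHS), i.e. RHS ⇒* ε)
The right-hand side is ε (FIRST(ε) = { ε }), so the predict set is FOLLOW(L) = { $, '-', 'd' }
PREDICT(L → ε) = { $, '-', 'd' }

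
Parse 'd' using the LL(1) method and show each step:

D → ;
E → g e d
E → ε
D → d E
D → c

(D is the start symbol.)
LL(1) parsing maintains a stack (initially the start symbol over $) and the input. At each step: if the stack top is a terminal, match it against the current input token; if it is a non-terminal N, replace it with the RHS of M[N, lookahead] (the unique production whose predict set contains the lookahead).

Stack is shown with the top on the left.

Stack  Input  Action
--------------------
D $    d $    output D → d E
d E $  d $    match 'd'
E $    $      output E → ε
$      $      accept

The string is accepted.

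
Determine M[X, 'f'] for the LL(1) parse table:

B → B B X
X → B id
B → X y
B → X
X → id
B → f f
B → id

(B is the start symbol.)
To find M[X, 'f'], we find productions for X where 'f' is in the predict set (PREDICT(N → α) = (FIRST(α) \ {ε}) ∪ (FOLLOW(N) if α ⇒* ε)).

Relevant sets:
  FIRST(B) = { 'f', 'id' }

X → B id: PREDICT = { 'f', 'id' }
  'f' is in predict set, so this production goes in M[X, 'f']
X → id: PREDICT = { 'id' }

M[X, 'f'] = X → B id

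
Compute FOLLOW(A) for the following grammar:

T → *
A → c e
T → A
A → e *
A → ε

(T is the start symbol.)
{ $ }

To compute FOLLOW(A), find every occurrence of A on a right-hand side N → α A β: add FIRST(β) \ {ε}, and if β is empty or nullable also add FOLLOW(N). Iterate to a fixed point.

In T → A: A is at the end, add FOLLOW(T)

The FOLLOW sets referred to above (computed the same way, to a fixed point):
  FOLLOW(T) = { $ }

Taking the union: FOLLOW(A) = { $ }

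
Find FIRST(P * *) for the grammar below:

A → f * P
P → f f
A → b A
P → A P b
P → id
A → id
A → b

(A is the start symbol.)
FIRST sets of the non-terminals involved (from the grammar, by fixed-point iteration):
  FIRST(P) = { 'b', 'f', 'id' }

To compute FIRST(P * *), process the symbols left to right:
Symbol P is a non-terminal. Add FIRST(P) \ {ε} = { 'b', 'f', 'id' }
P is not nullable (ε ∉ FIRST(P)), so stop here.
FIRST(P * *) = { 'b', 'f', 'id' }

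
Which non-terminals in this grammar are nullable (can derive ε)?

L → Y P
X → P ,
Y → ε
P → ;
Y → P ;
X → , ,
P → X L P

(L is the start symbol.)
A non-terminal is nullable if it can derive ε (the empty string): either it has an ε-production, or it has a production whose right-hand side consists entirely of nullable non-terminals.

ε-productions: Y → ε
So Y is immediately nullable.
No further non-terminal can be added: every production for the remaining non-terminals contains a terminal or a non-nullable non-terminal.
Nullable = { 'Y' }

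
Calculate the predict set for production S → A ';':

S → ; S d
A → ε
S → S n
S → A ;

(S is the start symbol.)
PREDICT(S → A ';') = (FIRST(RHS) \ {ε}) ∪ (FOLLOW(S) if ε ∈ FIRST(RHS), i.e. RHS ⇒* ε)
FIRST(A) = { ε }
FIRST(A ';') = { ';' }
ε ∉ FIRST(A ';'), so FOLLOW(S) is not added.
PREDICT(S → A ';') = { ';' }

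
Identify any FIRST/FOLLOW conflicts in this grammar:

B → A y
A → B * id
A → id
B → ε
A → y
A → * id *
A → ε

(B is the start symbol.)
Yes. B → A y with FOLLOW(B) on { '*' }; A → B '*' id with FOLLOW(A) on { 'y' }; A → y with FOLLOW(A) on { 'y' }

A FIRST/FOLLOW conflict occurs when a non-terminal N has a nullable alternative N → β (β ⇒* ε) and another alternative N → α with FIRST(α) ∩ FOLLOW(N) ≠ ∅: on such a lookahead the parser cannot decide between expanding α and letting N vanish via β.

Nullable non-terminals: A, B.
FIRST sets used below: FIRST(B) = { '*', 'id', 'y', ε }, FIRST(A) = { '*', 'id', 'y', ε }

A: nullable alternative(s) A → ε; FOLLOW(A) = { 'y' }
  A → B * id: FIRST \ {ε} = { '*', 'id', 'y' } — overlaps FOLLOW(A) on { 'y' }: CONFLICT
  A → id: FIRST \ {ε} = { 'id' } — disjoint from FOLLOW(A)
  A → y: FIRST \ {ε} = { 'y' } — overlaps FOLLOW(A) on { 'y' }: CONFLICT
  A → * id *: FIRST \ {ε} = { '*' } — disjoint from FOLLOW(A)
  A → ε: FIRST \ {ε} = { } — this is the only nullable alternative, skip

B: nullable alternative(s) B → ε; FOLLOW(B) = { $, '*' }
  B → A y: FIRST \ {ε} = { '*', 'id', 'y' } — overlaps FOLLOW(B) on { '*' }: CONFLICT
  B → ε: FIRST \ {ε} = { } — this is the only nullable alternative, skip

So the grammar has 3 FIRST/FOLLOW conflicts (marked CONFLICT above).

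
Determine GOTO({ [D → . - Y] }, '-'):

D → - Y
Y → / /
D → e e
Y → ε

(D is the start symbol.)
GOTO(I, '-') = CLOSURE({ [A → αX.β] : [A → α.Xβ] ∈ I, X = '-' })

Items with dot before '-', with the dot advanced:
  [D → . - Y] → [D → - . Y]
Closure of the advanced items:
  [D → - . Y] has the dot before Y: add [Y → . / /], [Y → .]

GOTO = { [D → - . Y], [Y → . / /], [Y → .] }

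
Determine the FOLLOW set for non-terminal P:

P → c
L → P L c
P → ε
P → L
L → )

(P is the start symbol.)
To compute FOLLOW(P), find every occurrence of P on a right-hand side N → α P β: add FIRST(β) \ {ε}, and if β is empty or nullable also add FOLLOW(N). Iterate to a fixed point.

P is the start symbol, so $ ∈ FOLLOW(P).
In L → P L c: P is followed by L c, add FIRST(L c) \ {ε} = { ')', 'c' }

Taking the union: FOLLOW(P) = { $, ')', 'c' }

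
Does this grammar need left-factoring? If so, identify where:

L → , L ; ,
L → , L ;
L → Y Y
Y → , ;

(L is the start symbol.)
Left-factoring is needed when two productions for the same non-terminal
share a common prefix on the right-hand side.

Productions for L:
  L → , L ; ,
  L → , L ;
  L → Y Y

Found common prefix ', L ;' in productions for L

Answer: Yes, L has productions with common prefix ', L ;'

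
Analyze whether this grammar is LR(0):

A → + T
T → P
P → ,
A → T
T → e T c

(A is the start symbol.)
A grammar is LR(0) if no state in the canonical LR(0) collection has:
  - both a shift item (dot before a terminal) and a complete item (shift-reduce conflict), or
  - two or more complete items (reduce-reduce conflict; the accept item [A' → A .] counts as a complete item here).

Augment with A' → A and build the canonical LR(0) collection (I0 = CLOSURE({[A' → . A]}), then GOTO on every symbol after a dot until no new states appear). It has 10 states:
  I0: { [A → . + T], [A → . T], [A' → . A], [P → . ,], [T → . P], [T → . e T c] }  — shift
  I1: { [A → + . T], [P → . ,], [T → . P], [T → . e T c] }  — shift
  I2: { [P → , .] }  — reduce
  I3: { [A' → A .] }  — accept
  I4: { [T → P .] }  — reduce
  I5: { [A → T .] }  — reduce
  I6: { [P → . ,], [T → . P], [T → . e T c], [T → e . T c] }  — shift
  I7: { [T → e T . c] }  — shift
  I8: { [T → e T c .] }  — reduce
  I9: { [A → + T .] }  — reduce

Every state is either a pure shift/goto state or contains exactly one complete item and nothing to shift — no conflicts. The grammar is LR(0).

Answer: Yes, the grammar is LR(0)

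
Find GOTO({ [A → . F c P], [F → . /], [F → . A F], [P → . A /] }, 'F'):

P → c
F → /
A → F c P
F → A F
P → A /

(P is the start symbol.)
{ [A → F . c P] }

GOTO(I, 'F') = CLOSURE({ [A → αX.β] : [A → α.Xβ] ∈ I, X = 'F' })

Items with dot before 'F', with the dot advanced:
  [A → . F c P] → [A → F . c P]
Closure adds nothing (no advanced item has the dot before a non-terminal).

GOTO = { [A → F . c P] }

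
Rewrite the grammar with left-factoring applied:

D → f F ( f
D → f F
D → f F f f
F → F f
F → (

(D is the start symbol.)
D → f F D'
D' → ( f
D' → ε
D' → f f
F → F f
F → (

Left-factoring transforms A → αβ₁ | αβ₂ into A → αA' and A' → β₁ | β₂
(α is the longest common prefix among the alternatives). Repeat until
no nonterminal has two alternatives with a common prefix.

Round 1: D has alternatives sharing prefix 'f F'. Introduce D': D → f F D'
  Add: D' → ( f
  Add: D' → ε
  Add: D' → f f

No remaining common prefixes — done.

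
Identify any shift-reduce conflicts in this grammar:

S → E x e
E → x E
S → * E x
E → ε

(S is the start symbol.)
A shift-reduce conflict occurs when an LR(0) state has both:
  - a complete (reduce) item [A → α .] (dot at the end), and
  - a shift item [B → β . c γ] (dot before a terminal).

Augment with S' → S and build the canonical LR(0) collection (I0 = CLOSURE({[S' → . S]}), then GOTO on every symbol after a dot until no new states appear). It has 10 states:
  I0: { [E → . x E], [E → .], [S → . * E x], [S → . E x e], [S' → . S] }  — shift, reduce
  I1: { [E → . x E], [E → .], [S → * . E x] }  — shift, reduce
  I2: { [S → E . x e] }  — shift
  I3: { [S' → S .] }  — accept
  I4: { [E → . x E], [E → .], [E → x . E] }  — shift, reduce
  I5: { [E → x E .] }  — reduce
  I6: { [S → E x . e] }  — shift
  I7: { [S → E x e .] }  — reduce
  I8: { [S → * E . x] }  — shift
  I9: { [S → * E x .] }  — reduce

I0 contains reduce item [E → .] and shift items [E → . x E], [S → . * E x] — shift-reduce conflict.
I1 contains reduce item [E → .] and shift item [E → . x E] — shift-reduce conflict.
I4 contains reduce item [E → .] and shift item [E → . x E] — shift-reduce conflict.

Answer: Yes — I0: [E → .] vs [E → . x E]; I1: [E → .] vs [E → . x E]; I4: [E → .] vs [E → . x E]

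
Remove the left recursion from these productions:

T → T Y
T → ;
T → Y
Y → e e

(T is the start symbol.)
T → ; T'
T → Y T'
T' → Y T'
T' → ε
Y → e e

T is directly left-recursive. The standard transformation for
  A → A α₁ | ... | A α_m | β₁ | ... | β_n
is
  A  → β₁ A' | ... | β_n A'
  A' → α₁ A' | ... | α_m A' | ε

T → ; becomes T → ; T'
T → Y becomes T → Y T'
T → T Y becomes T' → Y T'
Add T' → ε

Productions for other non-terminals are unchanged:
  Y → e e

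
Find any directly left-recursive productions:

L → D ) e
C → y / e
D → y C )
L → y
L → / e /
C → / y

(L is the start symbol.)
Direct left recursion occurs when N → N α for some non-terminal N (the right-hand side begins with the left-hand side itself).

L → D ) e: starts with D
C → y / e: starts with y
D → y C ): starts with y
L → y: starts with y
L → / e /: starts with '/'
C → / y: starts with '/'

No direct left recursion found.

Answer: No direct left recursion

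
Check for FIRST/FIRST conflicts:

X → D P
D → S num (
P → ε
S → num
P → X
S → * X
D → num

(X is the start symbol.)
A FIRST/FIRST conflict occurs when two productions N → α and N → β for the same non-terminal have FIRST(α) ∩ FIRST(β) ≠ ∅ (with ε ∈ FIRST of a nullable right-hand side, so two nullable alternatives also conflict).

FIRST sets of the non-terminals at (or reachable through a nullable prefix from) the front of some alternative:
  FIRST(S) = { '*', 'num' }
  FIRST(X) = { '*', 'num' }

Productions for D:
  D → S num (: FIRST = { '*', 'num' }
  D → num: FIRST = { 'num' }
Productions for P:
  P → ε: FIRST = { ε }
  P → X: FIRST = { '*', 'num' }
Productions for S:
  S → num: FIRST = { 'num' }
  S → * X: FIRST = { '*' }
X has only one production, so no FIRST/FIRST conflict is possible there.

Conflict for D: D → S num ( and D → num
  Overlap: { 'num' }

Answer: Yes. D → S num '(' / D → num on { 'num' }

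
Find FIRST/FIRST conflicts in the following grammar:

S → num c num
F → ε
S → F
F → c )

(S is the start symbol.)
No FIRST/FIRST conflicts.

FIRST sets of the non-terminals at (or reachable through a nullable prefix from) the front of some alternative:
  FIRST(F) = { 'c', ε }

Productions for S:
  S → num c num: FIRST = { 'num' }
  S → F: FIRST = { 'c', ε }
Productions for F:
  F → ε: FIRST = { ε }
  F → c ): FIRST = { 'c' }

All alternatives of each non-terminal have pairwise disjoint FIRST sets.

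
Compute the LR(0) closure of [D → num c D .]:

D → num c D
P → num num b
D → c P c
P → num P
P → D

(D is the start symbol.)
{ [D → num c D .] }

To compute CLOSURE, for each item [A → α.Bβ] where B is a non-terminal, add [B → .γ] for all productions B → γ; repeat for the newly added items until nothing changes.

Start with: [D → num c D .]
The dot is at the end, so nothing is added.

CLOSURE = { [D → num c D .] }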